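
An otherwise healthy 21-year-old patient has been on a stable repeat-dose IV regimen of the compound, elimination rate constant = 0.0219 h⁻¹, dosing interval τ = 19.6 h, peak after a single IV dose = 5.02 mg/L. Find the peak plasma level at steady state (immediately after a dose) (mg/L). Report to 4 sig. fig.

14.38 mg/L

e^(−kτ) = e^(−0.02190 × 19.6) = 0.6510
Accumulation ratio R = 1 / (1 − e^(−kτ)) = 1 / (1 − 0.6510) = 2.865
Steady-state peak = C₀ × R = 5.02 × 2.865 = 14.38 mg/L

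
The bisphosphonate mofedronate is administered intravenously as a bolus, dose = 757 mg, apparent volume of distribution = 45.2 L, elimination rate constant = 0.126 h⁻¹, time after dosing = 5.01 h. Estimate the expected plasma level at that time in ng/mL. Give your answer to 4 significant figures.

C₀ = Dose / Vd = 757.0 / 45.2 = 16.75 mg/L
C = C₀ · e^(−k·t) = 16.75 × e^(−0.1260 × 5.01)
  = 16.75 × 0.5319 = 8.909 mg/L
Convert: 8.909 mg/L × 1000 = 8909 ng/mL

8909 ng/mL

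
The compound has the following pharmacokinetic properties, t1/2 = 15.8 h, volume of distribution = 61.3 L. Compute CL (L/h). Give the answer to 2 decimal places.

2.69 L/h

k = ln2 / t½ = 0.693147 / 15.8 = 0.04387 h⁻¹
CL = k × Vd = 0.04387 × 61.3 = 2.689 L/h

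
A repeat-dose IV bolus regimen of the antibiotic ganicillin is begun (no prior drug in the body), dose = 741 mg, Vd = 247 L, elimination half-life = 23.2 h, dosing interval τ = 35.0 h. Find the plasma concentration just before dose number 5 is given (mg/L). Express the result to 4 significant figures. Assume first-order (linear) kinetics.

1.601 mg/L

C₀ per dose = Dose / Vd = 741 / 247 = 3.000 mg/L
k = ln2 / t½ = 0.693147 / 23.2 = 0.02988 h⁻¹
Fraction remaining after one interval: r = e^(−kτ) = e^(−0.02988 × 35.0) = 0.3514
Before dose 5, 4 doses have been given (aged 1τ, 2τ, 3τ, 4τ).
C_trough = C₀ × (r + r² + … + r^4) = C₀ × r(1−r^4)/(1−r)
        = 3.000 × 0.3514 × (1 − 0.01525) / (1 − 0.3514) = 1.601 mg/L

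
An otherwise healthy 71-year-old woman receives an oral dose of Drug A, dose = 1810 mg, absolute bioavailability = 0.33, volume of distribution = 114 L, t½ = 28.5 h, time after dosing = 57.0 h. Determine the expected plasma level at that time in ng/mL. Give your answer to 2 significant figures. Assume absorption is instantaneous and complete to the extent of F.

Amount reaching circulation = F × Dose = 0.33 × 1810 = 597.3 mg
C₀ = F·Dose / Vd = 597.3 / 114 = 5.239 mg/L
k = ln2 / t½ = 0.693147 / 28.5 = 0.02432 h⁻¹
C = C₀ · e^(−k·t) = 5.239 × e^(−0.02432 × 57.0)
  = 5.239 × 0.2500 = 1.310 mg/L
Convert: 1.310 mg/L × 1000 = 1310 ng/mL

1300 ng/mL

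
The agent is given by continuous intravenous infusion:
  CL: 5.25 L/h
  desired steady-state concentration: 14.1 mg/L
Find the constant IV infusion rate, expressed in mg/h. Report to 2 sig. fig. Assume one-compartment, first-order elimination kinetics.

At steady state, infusion rate R₀ = Css × CL = 14.1 × 5.250 = 74.03 mg/h

74 mg/h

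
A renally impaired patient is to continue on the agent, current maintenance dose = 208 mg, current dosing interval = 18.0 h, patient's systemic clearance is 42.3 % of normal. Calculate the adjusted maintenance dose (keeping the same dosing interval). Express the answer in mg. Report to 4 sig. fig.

87.98 mg

To keep the same average steady-state level, dosing rate must scale with clearance.
CL ratio = 42.3 / 100 = 0.4230
New dose (same interval) = 208 × 0.4230 = 87.98 mg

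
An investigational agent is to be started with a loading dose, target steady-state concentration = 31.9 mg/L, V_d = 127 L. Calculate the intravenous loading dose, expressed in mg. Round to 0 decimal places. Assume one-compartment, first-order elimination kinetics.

4051 mg

LD = Css × Vd = 31.9 × 127 = 4051 mg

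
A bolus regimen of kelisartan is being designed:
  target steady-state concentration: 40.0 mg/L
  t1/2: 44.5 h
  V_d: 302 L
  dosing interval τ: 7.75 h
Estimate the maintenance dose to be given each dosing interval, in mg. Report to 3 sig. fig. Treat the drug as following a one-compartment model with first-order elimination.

k = ln2 / t½ = 0.693147 / 44.5 = 0.01558 h⁻¹
CL = k × Vd = 0.01558 × 302 = 4.705 L/h
At steady state, Dose/τ = Css × CL.
Dose = Css × CL × τ = 40.0 × 4.705 × 7.75 = 1459 mg

1460 mg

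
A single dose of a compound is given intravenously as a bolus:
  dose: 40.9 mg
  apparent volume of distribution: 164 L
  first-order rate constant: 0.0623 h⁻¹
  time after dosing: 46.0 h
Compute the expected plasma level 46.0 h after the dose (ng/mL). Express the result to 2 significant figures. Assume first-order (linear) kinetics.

14 ng/mL

C₀ = Dose / Vd = 40.90 / 164 = 0.2494 mg/L
C = C₀ · e^(−k·t) = 0.2494 × e^(−0.06230 × 46.0)
  = 0.2494 × 0.05694 = 0.01420 mg/L
Convert: 0.01420 mg/L × 1000 = 14.20 ng/mL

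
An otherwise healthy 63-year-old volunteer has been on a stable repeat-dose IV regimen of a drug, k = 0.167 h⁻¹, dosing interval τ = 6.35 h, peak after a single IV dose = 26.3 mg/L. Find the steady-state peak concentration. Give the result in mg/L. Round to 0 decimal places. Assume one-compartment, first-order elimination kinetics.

40 mg/L

e^(−kτ) = e^(−0.1670 × 6.35) = 0.3463
Accumulation ratio R = 1 / (1 − e^(−kτ)) = 1 / (1 − 0.3463) = 1.530
Steady-state peak = C₀ × R = 26.3 × 1.530 = 40.24 mg/L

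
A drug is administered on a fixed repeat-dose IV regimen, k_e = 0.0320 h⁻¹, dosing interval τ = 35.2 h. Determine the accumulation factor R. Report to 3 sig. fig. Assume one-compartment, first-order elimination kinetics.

e^(−kτ) = e^(−0.03200 × 35.2) = 0.3242
Accumulation ratio R = 1 / (1 − e^(−kτ)) = 1 / (1 − 0.3242) = 1.480

1.48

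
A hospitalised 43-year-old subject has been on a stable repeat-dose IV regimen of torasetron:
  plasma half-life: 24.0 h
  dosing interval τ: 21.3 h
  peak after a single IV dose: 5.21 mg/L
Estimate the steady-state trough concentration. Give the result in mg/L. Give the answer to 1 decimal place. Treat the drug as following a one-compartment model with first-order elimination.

6.1 mg/L

k = ln2 / t½ = 0.693147 / 24.0 = 0.02888 h⁻¹
e^(−kτ) = e^(−0.02888 × 21.3) = 0.5406
Accumulation ratio R = 1 / (1 − e^(−kτ)) = 1 / (1 − 0.5406) = 2.177
Steady-state trough = C₀ × R × e^(−kτ) = 5.21 × 2.177 × 0.5406 = 6.132 mg/L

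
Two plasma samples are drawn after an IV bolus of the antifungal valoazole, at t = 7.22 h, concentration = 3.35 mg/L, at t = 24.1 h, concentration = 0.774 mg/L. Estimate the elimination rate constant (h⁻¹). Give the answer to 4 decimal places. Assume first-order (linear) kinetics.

0.0868 h⁻¹

k = ln(C₁/C₂) / (t₂ − t₁) = ln(3.35/0.774) / (24.1 − 7.22)
  = 1.465 / 16.88 = 0.08679 h⁻¹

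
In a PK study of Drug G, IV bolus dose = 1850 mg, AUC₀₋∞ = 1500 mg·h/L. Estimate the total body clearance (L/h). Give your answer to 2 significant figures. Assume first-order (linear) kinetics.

1.2 L/h

CL = Dose / AUC = 1850 / 1500 = 1.233 L/h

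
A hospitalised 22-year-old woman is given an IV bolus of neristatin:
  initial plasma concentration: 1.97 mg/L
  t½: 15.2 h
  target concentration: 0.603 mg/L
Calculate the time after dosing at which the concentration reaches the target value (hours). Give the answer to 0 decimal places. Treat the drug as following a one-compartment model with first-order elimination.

k = ln2 / t½ = 0.693147 / 15.2 = 0.04560 h⁻¹
t = ln(C₀ / C) / k = ln(1.970 / 0.603) / 0.04560
  = ln(3.267) / 0.04560 = 1.184 / 0.04560 = 25.96 h

26 h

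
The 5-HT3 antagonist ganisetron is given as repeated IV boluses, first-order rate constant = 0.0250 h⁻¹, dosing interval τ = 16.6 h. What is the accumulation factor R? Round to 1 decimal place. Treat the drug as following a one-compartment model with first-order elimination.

2.9

e^(−kτ) = e^(−0.02500 × 16.6) = 0.6603
Accumulation ratio R = 1 / (1 − e^(−kτ)) = 1 / (1 − 0.6603) = 2.944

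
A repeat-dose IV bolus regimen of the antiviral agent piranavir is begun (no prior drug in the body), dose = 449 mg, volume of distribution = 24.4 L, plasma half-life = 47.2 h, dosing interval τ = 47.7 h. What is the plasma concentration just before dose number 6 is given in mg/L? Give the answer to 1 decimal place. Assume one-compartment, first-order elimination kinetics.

C₀ per dose = Dose / Vd = 449 / 24.4 = 18.40 mg/L
k = ln2 / t½ = 0.693147 / 47.2 = 0.01469 h⁻¹
Fraction remaining after one interval: r = e^(−kτ) = e^(−0.01469 × 47.7) = 0.4962
Before dose 6, 5 doses have been given (aged 1τ, 2τ, 3τ, 4τ, 5τ).
C_trough = C₀ × (r + r² + … + r^5) = C₀ × r(1−r^5)/(1−r)
        = 18.40 × 0.4962 × (1 − 0.03008) / (1 − 0.4962) = 17.58 mg/L

17.6 mg/L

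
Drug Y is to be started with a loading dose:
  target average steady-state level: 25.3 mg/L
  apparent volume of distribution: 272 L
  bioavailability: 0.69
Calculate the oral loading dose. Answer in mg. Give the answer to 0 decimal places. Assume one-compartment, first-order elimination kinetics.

9973 mg

LD = Css × Vd / F = 25.3 × 272 / 0.69 = 9973 mg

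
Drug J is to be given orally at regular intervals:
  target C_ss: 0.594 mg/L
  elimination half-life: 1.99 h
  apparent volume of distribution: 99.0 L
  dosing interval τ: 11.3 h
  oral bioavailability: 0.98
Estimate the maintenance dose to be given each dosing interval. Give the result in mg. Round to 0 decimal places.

k = ln2 / t½ = 0.693147 / 1.99 = 0.3483 h⁻¹
CL = k × Vd = 0.3483 × 99.0 = 34.48 L/h
At steady state, F × (Dose/τ) = Css × CL.
Dose = Css × CL × τ / F = 0.594 × 34.48 × 11.3 / 0.98 = 236.2 mg

236 mg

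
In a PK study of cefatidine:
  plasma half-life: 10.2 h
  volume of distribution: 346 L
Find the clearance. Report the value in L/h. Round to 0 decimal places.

24 L/h

k = ln2 / t½ = 0.693147 / 10.2 = 0.06796 h⁻¹
CL = k × Vd = 0.06796 × 346 = 23.51 L/h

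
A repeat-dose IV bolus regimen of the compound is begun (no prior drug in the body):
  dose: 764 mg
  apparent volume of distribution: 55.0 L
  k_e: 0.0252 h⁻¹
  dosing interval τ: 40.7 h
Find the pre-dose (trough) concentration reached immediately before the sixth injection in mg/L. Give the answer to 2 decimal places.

C₀ per dose = Dose / Vd = 764 / 55.0 = 13.89 mg/L
Fraction remaining after one interval: r = e^(−kτ) = e^(−0.02520 × 40.7) = 0.3586
Before dose 6, 5 doses have been given (aged 1τ, 2τ, 3τ, 4τ, 5τ).
C_trough = C₀ × (r + r² + … + r^5) = C₀ × r(1−r^5)/(1−r)
        = 13.89 × 0.3586 × (1 − 0.005930) / (1 − 0.3586) = 7.720 mg/L

7.72 mg/L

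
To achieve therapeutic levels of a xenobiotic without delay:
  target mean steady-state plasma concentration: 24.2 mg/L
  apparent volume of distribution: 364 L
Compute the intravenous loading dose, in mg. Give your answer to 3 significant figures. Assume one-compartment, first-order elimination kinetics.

LD = Css × Vd = 24.2 × 364 = 8809 mg

8810 mg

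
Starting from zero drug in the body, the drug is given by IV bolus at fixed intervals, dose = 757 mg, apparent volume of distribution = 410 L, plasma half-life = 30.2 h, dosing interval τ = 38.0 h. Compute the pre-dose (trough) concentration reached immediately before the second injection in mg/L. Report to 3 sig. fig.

0.772 mg/L

C₀ per dose = Dose / Vd = 757 / 410 = 1.846 mg/L
k = ln2 / t½ = 0.693147 / 30.2 = 0.02295 h⁻¹
Fraction remaining after one interval: r = e^(−kτ) = e^(−0.02295 × 38.0) = 0.4181
Before dose 2, 1 dose has been given (aged 1τ).
C_trough = C₀ × r = 1.846 × 0.4181 = 0.7718 mg/L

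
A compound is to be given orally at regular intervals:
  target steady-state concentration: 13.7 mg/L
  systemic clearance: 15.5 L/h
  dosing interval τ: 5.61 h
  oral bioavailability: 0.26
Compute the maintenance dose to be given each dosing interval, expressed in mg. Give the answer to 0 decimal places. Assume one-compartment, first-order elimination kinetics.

4582 mg

At steady state, F × (Dose/τ) = Css × CL.
Dose = Css × CL × τ / F = 13.7 × 15.50 × 5.61 / 0.26 = 4582 mg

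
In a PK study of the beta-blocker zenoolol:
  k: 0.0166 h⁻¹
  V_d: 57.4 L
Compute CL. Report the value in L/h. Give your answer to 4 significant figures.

0.9528 L/h

CL = k × Vd = 0.0166 × 57.4 = 0.9528 L/h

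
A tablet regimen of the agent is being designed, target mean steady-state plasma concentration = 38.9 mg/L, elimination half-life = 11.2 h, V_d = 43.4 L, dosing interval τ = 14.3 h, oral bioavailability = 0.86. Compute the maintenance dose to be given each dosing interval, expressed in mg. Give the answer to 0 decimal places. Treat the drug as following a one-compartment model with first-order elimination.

1737 mg

k = ln2 / t½ = 0.693147 / 11.2 = 0.06189 h⁻¹
CL = k × Vd = 0.06189 × 43.4 = 2.686 L/h
At steady state, F × (Dose/τ) = Css × CL.
Dose = Css × CL × τ / F = 38.9 × 2.686 × 14.3 / 0.86 = 1737 mg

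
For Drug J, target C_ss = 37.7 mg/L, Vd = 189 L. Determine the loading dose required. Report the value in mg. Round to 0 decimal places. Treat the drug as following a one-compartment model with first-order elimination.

LD = Css × Vd = 37.7 × 189 = 7125 mg

7125 mg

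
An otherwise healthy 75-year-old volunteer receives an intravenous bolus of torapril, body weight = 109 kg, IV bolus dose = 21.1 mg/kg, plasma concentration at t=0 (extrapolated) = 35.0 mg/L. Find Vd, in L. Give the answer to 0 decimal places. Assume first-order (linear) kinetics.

Dose = 21.1 × 109 = 2300 mg
Vd = Dose / C₀ = 2300 / 35.0 = 65.71 L

66 L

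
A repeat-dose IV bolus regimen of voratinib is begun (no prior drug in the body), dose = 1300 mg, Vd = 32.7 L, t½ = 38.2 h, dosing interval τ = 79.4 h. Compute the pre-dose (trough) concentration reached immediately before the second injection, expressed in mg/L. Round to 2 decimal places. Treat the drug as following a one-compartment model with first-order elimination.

C₀ per dose = Dose / Vd = 1300 / 32.7 = 39.76 mg/L
k = ln2 / t½ = 0.693147 / 38.2 = 0.01815 h⁻¹
Fraction remaining after one interval: r = e^(−kτ) = e^(−0.01815 × 79.4) = 0.2367
Before dose 2, 1 dose has been given (aged 1τ).
C_trough = C₀ × r = 39.76 × 0.2367 = 9.411 mg/L

9.41 mg/L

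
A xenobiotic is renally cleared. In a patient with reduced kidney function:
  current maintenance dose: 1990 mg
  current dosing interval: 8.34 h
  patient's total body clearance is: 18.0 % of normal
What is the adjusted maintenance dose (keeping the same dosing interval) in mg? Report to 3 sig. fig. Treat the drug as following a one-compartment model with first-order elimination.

358 mg

To keep the same average steady-state level, dosing rate must scale with clearance.
CL ratio = 18.0 / 100 = 0.1800
New dose (same interval) = 1990 × 0.1800 = 358.2 mg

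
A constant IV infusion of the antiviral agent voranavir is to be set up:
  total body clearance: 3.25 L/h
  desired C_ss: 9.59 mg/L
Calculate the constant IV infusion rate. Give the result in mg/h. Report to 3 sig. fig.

At steady state, infusion rate R₀ = Css × CL = 9.59 × 3.250 = 31.17 mg/h

31.2 mg/h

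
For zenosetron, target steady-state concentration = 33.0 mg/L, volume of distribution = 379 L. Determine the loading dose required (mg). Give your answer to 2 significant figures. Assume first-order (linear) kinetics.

13000 mg

LD = Css × Vd = 33.0 × 379 = 12510 mg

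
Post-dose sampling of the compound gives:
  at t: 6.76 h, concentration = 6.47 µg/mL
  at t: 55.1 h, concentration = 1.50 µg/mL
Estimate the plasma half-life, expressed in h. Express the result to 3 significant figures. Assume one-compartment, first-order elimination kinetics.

k = ln(C₁/C₂) / (t₂ − t₁) = ln(6.47/1.50) / (55.1 − 6.76)
  = 1.462 / 48.34 = 0.03024 h⁻¹
t½ = ln2 / k = 0.693147 / 0.03024 = 22.92 h

22.9 h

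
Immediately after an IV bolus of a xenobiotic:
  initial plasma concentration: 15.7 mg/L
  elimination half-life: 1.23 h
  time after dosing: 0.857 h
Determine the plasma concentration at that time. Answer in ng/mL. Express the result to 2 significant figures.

k = ln2 / t½ = 0.693147 / 1.23 = 0.5635 h⁻¹
C = C₀ · e^(−k·t) = 15.70 × e^(−0.5635 × 0.857)
  = 15.70 × 0.6170 = 9.687 mg/L
Convert: 9.687 mg/L × 1000 = 9687 ng/mL

9700 ng/mL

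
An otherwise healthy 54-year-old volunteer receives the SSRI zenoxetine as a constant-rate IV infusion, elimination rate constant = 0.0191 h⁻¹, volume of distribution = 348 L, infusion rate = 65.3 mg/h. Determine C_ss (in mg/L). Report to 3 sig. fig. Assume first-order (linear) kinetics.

9.82 mg/L

CL = k × Vd = 0.01910 × 348 = 6.647 L/h
At steady state Css = R₀ / CL = 65.3 / 6.647 = 9.824 mg/L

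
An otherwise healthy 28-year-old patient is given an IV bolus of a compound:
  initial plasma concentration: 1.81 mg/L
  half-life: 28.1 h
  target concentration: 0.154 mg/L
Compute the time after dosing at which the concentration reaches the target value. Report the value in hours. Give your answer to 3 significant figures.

99.9 h

k = ln2 / t½ = 0.693147 / 28.1 = 0.02467 h⁻¹
t = ln(C₀ / C) / k = ln(1.810 / 0.154) / 0.02467
  = ln(11.75) / 0.02467 = 2.464 / 0.02467 = 99.88 h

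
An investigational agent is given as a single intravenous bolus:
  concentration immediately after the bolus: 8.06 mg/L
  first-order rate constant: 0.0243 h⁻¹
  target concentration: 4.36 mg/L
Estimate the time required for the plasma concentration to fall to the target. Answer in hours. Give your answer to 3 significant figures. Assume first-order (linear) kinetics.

25.3 h

t = ln(C₀ / C) / k = ln(8.060 / 4.36) / 0.02430
  = ln(1.849) / 0.02430 = 0.6146 / 0.02430 = 25.29 h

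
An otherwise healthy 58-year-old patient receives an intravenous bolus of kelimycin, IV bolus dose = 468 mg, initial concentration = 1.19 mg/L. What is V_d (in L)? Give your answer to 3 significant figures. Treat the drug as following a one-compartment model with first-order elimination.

Vd = Dose / C₀ = 468.0 / 1.19 = 393.3 L

393 L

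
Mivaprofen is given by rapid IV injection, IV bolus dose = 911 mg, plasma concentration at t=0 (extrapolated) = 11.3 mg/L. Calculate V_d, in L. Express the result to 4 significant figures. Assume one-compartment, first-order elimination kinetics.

Vd = Dose / C₀ = 911.0 / 11.3 = 80.62 L

80.62 L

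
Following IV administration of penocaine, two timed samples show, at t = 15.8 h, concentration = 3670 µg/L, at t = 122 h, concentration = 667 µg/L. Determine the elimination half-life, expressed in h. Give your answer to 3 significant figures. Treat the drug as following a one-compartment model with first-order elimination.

k = ln(C₁/C₂) / (t₂ − t₁) = ln(3670/667) / (122 − 15.8)
  = 1.705 / 106.2 = 0.01605 h⁻¹
t½ = ln2 / k = 0.693147 / 0.01605 = 43.19 h

43.2 h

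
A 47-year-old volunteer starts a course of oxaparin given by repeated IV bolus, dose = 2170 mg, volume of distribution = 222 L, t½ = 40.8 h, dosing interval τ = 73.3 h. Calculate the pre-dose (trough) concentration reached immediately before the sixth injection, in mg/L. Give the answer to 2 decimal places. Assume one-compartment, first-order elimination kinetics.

3.94 mg/L

C₀ per dose = Dose / Vd = 2170 / 222 = 9.775 mg/L
k = ln2 / t½ = 0.693147 / 40.8 = 0.01699 h⁻¹
Fraction remaining after one interval: r = e^(−kτ) = e^(−0.01699 × 73.3) = 0.2878
Before dose 6, 5 doses have been given (aged 1τ, 2τ, 3τ, 4τ, 5τ).
C_trough = C₀ × (r + r² + … + r^5) = C₀ × r(1−r^5)/(1−r)
        = 9.775 × 0.2878 × (1 − 0.001974) / (1 − 0.2878) = 3.942 mg/L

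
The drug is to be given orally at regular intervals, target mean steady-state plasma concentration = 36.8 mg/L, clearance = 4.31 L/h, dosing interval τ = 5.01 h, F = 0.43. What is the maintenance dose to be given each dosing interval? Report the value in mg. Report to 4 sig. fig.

At steady state, F × (Dose/τ) = Css × CL.
Dose = Css × CL × τ / F = 36.8 × 4.310 × 5.01 / 0.43 = 1848 mg

1848 mg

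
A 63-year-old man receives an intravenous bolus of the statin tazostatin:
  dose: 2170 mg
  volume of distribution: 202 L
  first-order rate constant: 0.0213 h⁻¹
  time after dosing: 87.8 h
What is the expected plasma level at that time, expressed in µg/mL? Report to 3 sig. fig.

1.66 µg/mL

C₀ = Dose / Vd = 2170 / 202 = 10.74 mg/L
C = C₀ · e^(−k·t) = 10.74 × e^(−0.02130 × 87.8)
  = 10.74 × 0.1541 = 1.655 mg/L
(1.655 mg/L = 1.655 µg/mL)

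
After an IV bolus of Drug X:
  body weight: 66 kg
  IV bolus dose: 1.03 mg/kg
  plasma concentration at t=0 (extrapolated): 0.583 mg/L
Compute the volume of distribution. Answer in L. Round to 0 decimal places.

Dose = 1.03 × 66 = 67.98 mg
Vd = Dose / C₀ = 67.98 / 0.583 = 116.6 L

117 L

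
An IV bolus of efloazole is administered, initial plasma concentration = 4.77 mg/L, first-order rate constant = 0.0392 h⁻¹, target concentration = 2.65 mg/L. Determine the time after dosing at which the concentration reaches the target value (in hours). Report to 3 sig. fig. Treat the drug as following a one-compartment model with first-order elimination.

t = ln(C₀ / C) / k = ln(4.770 / 2.65) / 0.03920
  = ln(1.800) / 0.03920 = 0.5878 / 0.03920 = 14.99 h

15.0 h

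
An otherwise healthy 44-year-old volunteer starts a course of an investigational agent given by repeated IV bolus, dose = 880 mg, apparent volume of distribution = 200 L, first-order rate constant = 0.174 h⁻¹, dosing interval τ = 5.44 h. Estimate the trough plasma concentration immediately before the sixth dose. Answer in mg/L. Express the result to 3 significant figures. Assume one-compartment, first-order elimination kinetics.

2.77 mg/L

C₀ per dose = Dose / Vd = 880 / 200 = 4.400 mg/L
Fraction remaining after one interval: r = e^(−kτ) = e^(−0.1740 × 5.44) = 0.3881
Before dose 6, 5 doses have been given (aged 1τ, 2τ, 3τ, 4τ, 5τ).
C_trough = C₀ × (r + r² + … + r^5) = C₀ × r(1−r^5)/(1−r)
        = 4.400 × 0.3881 × (1 − 0.008805) / (1 − 0.3881) = 2.766 mg/L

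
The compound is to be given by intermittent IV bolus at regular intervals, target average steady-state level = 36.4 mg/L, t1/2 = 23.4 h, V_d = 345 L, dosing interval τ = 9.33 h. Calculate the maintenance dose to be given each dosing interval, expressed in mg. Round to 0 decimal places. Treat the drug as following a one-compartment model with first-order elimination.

k = ln2 / t½ = 0.693147 / 23.4 = 0.02962 h⁻¹
CL = k × Vd = 0.02962 × 345 = 10.22 L/h
At steady state, Dose/τ = Css × CL.
Dose = Css × CL × τ = 36.4 × 10.22 × 9.33 = 3471 mg

3471 mg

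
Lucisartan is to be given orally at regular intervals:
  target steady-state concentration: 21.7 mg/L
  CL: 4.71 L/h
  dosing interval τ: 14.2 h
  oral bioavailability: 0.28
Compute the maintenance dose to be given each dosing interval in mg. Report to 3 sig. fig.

At steady state, F × (Dose/τ) = Css × CL.
Dose = Css × CL × τ / F = 21.7 × 4.710 × 14.2 / 0.28 = 5183 mg

5180 mg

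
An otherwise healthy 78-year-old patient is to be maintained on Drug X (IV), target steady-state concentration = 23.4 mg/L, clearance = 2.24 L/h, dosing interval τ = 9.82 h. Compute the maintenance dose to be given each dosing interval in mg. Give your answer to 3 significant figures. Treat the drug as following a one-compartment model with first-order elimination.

515 mg

At steady state, Dose/τ = Css × CL.
Dose = Css × CL × τ = 23.4 × 2.240 × 9.82 = 514.7 mg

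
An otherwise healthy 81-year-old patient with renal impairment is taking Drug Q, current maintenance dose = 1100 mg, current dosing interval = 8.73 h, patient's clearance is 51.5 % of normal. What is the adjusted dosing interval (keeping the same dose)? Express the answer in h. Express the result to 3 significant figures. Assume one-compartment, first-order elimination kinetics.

17.0 h

To keep the same average steady-state level, dosing rate must scale with clearance.
CL ratio = 51.5 / 100 = 0.5150
New interval (same dose) = 8.73 / 0.5150 = 16.95 h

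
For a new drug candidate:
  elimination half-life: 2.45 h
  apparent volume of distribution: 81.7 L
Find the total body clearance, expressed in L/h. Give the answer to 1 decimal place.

k = ln2 / t½ = 0.693147 / 2.45 = 0.2829 h⁻¹
CL = k × Vd = 0.2829 × 81.7 = 23.11 L/h

23.1 L/h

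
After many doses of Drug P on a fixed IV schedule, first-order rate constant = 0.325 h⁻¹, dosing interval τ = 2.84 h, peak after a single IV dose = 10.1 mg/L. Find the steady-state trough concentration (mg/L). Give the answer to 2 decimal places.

6.66 mg/L

e^(−kτ) = e^(−0.3250 × 2.84) = 0.3973
Accumulation ratio R = 1 / (1 − e^(−kτ)) = 1 / (1 − 0.3973) = 1.659
Steady-state trough = C₀ × R × e^(−kτ) = 10.1 × 1.659 × 0.3973 = 6.657 mg/L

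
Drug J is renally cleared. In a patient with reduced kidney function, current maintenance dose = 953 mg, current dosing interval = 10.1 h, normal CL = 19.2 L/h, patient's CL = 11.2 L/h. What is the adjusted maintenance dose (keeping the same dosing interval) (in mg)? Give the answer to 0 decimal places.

556 mg

To keep the same average steady-state level, dosing rate must scale with clearance.
CL ratio = 11.2 / 19.2 = 0.5833
New dose (same interval) = 953 × 0.5833 = 555.9 mg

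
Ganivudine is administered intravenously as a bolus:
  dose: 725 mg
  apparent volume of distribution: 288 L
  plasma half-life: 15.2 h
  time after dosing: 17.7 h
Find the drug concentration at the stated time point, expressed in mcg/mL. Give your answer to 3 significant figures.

1.12 mcg/mL

C₀ = Dose / Vd = 725.0 / 288 = 2.517 mg/L
k = ln2 / t½ = 0.693147 / 15.2 = 0.04560 h⁻¹
C = C₀ · e^(−k·t) = 2.517 × e^(−0.04560 × 17.7)
  = 2.517 × 0.4461 = 1.123 mg/L
(1.123 mg/L = 1.123 mcg/mL)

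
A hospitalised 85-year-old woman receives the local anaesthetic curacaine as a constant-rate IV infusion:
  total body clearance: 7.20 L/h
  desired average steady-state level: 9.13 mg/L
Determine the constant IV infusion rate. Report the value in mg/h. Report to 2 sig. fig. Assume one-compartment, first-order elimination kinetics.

66 mg/h

At steady state, infusion rate R₀ = Css × CL = 9.13 × 7.200 = 65.74 mg/h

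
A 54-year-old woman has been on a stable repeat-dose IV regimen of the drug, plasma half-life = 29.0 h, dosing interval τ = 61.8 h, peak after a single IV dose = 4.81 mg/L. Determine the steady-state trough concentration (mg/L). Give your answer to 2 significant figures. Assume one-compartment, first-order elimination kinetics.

1.4 mg/L

k = ln2 / t½ = 0.693147 / 29.0 = 0.02390 h⁻¹
e^(−kτ) = e^(−0.02390 × 61.8) = 0.2283
Accumulation ratio R = 1 / (1 − e^(−kτ)) = 1 / (1 − 0.2283) = 1.296
Steady-state trough = C₀ × R × e^(−kτ) = 4.81 × 1.296 × 0.2283 = 1.423 mg/L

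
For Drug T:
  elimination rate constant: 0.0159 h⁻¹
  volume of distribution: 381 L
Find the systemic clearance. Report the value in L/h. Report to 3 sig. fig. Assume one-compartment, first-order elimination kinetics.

CL = k × Vd = 0.0159 × 381 = 6.058 L/h

6.06 L/h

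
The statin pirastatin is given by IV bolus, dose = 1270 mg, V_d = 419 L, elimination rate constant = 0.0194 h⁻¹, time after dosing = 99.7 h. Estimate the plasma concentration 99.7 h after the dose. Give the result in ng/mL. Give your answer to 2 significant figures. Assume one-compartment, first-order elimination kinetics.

440 ng/mL

C₀ = Dose / Vd = 1270 / 419 = 3.031 mg/L
C = C₀ · e^(−k·t) = 3.031 × e^(−0.01940 × 99.7)
  = 3.031 × 0.1445 = 0.4380 mg/L
Convert: 0.4380 mg/L × 1000 = 438.0 ng/mL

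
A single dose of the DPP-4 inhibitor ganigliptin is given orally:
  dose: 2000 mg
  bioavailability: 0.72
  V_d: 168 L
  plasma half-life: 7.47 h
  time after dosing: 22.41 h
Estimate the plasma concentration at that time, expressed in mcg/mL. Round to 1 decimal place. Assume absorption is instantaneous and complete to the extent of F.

1.1 mcg/mL

Amount reaching circulation = F × Dose = 0.72 × 2000 = 1440 mg
C₀ = F·Dose / Vd = 1440 / 168 = 8.571 mg/L
k = ln2 / t½ = 0.693147 / 7.47 = 0.09279 h⁻¹
t / t½ = 22.41 / 7.47 = 3 half-lives
C = C₀ × (1/2)^3 = 8.571 × 0.1250 = 1.071 mg/L
(1.071 mg/L = 1.071 mcg/mL)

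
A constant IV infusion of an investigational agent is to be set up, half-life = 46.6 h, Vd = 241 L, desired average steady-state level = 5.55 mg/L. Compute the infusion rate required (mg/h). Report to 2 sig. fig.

20 mg/h

k = ln2 / t½ = 0.693147 / 46.6 = 0.01487 h⁻¹
CL = k × Vd = 0.01487 × 241 = 3.584 L/h
At steady state, infusion rate R₀ = Css × CL = 5.55 × 3.584 = 19.89 mg/h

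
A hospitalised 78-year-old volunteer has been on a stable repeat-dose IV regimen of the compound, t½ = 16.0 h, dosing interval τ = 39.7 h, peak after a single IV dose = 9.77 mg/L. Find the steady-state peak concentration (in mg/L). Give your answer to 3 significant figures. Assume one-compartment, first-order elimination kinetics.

11.9 mg/L

k = ln2 / t½ = 0.693147 / 16.0 = 0.04332 h⁻¹
e^(−kτ) = e^(−0.04332 × 39.7) = 0.1791
Accumulation ratio R = 1 / (1 − e^(−kτ)) = 1 / (1 − 0.1791) = 1.218
Steady-state peak = C₀ × R = 9.77 × 1.218 = 11.90 mg/L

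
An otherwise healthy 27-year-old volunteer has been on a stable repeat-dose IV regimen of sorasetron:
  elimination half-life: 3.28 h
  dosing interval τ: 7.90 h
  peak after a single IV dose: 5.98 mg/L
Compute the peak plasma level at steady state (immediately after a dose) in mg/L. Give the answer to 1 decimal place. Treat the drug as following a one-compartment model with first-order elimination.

k = ln2 / t½ = 0.693147 / 3.28 = 0.2113 h⁻¹
e^(−kτ) = e^(−0.2113 × 7.90) = 0.1884
Accumulation ratio R = 1 / (1 − e^(−kτ)) = 1 / (1 − 0.1884) = 1.232
Steady-state peak = C₀ × R = 5.98 × 1.232 = 7.367 mg/L

7.4 mg/L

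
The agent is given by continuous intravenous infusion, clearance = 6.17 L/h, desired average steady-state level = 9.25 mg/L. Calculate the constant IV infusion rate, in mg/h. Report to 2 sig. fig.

57 mg/h

At steady state, infusion rate R₀ = Css × CL = 9.25 × 6.170 = 57.07 mg/h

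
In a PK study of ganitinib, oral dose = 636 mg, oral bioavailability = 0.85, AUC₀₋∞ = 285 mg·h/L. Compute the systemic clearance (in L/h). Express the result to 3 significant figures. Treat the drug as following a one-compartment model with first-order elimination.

CL = F·Dose / AUC = 0.85 × 636 / 285 = 1.897 L/h

1.90 L/h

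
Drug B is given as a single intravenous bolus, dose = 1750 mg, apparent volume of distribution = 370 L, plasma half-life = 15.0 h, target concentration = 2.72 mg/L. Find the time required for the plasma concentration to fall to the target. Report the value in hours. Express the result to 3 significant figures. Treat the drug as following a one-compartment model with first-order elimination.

C₀ = Dose / Vd = 1750 / 370 = 4.730 mg/L
k = ln2 / t½ = 0.693147 / 15.0 = 0.04621 h⁻¹
t = ln(C₀ / C) / k = ln(4.730 / 2.72) / 0.04621
  = ln(1.739) / 0.04621 = 0.5533 / 0.04621 = 11.97 h

12.0 h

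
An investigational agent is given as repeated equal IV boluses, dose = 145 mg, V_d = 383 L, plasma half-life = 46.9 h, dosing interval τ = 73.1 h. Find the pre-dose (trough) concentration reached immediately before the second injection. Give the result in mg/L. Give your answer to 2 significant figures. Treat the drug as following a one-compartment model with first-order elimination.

0.13 mg/L

C₀ per dose = Dose / Vd = 145 / 383 = 0.3786 mg/L
k = ln2 / t½ = 0.693147 / 46.9 = 0.01478 h⁻¹
Fraction remaining after one interval: r = e^(−kτ) = e^(−0.01478 × 73.1) = 0.3395
Before dose 2, 1 dose has been given (aged 1τ).
C_trough = C₀ × r = 0.3786 × 0.3395 = 0.1285 mg/L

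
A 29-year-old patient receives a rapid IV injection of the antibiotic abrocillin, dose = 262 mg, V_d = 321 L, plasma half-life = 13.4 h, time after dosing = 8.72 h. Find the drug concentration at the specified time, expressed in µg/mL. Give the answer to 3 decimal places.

C₀ = Dose / Vd = 262.0 / 321 = 0.8162 mg/L
k = ln2 / t½ = 0.693147 / 13.4 = 0.05173 h⁻¹
C = C₀ · e^(−k·t) = 0.8162 × e^(−0.05173 × 8.72)
  = 0.8162 × 0.6369 = 0.5198 mg/L
(0.5198 mg/L = 0.5198 µg/mL)

0.520 µg/mL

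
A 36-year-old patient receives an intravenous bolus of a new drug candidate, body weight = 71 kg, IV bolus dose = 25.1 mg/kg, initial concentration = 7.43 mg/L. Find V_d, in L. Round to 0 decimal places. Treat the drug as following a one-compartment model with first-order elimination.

240 L

Dose = 25.1 × 71 = 1782 mg
Vd = Dose / C₀ = 1782 / 7.43 = 239.8 L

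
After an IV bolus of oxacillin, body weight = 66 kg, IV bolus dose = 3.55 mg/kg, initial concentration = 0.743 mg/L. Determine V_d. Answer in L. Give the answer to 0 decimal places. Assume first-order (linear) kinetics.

315 L

Dose = 3.55 × 66 = 234.3 mg
Vd = Dose / C₀ = 234.3 / 0.743 = 315.3 L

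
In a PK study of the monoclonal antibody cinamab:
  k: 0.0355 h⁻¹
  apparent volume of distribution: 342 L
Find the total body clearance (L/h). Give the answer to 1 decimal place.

CL = k × Vd = 0.0355 × 342 = 12.14 L/h

12.1 L/h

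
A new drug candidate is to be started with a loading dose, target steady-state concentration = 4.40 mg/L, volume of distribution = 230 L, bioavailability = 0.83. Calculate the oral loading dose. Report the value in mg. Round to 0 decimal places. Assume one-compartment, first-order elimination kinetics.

1219 mg

LD = Css × Vd / F = 4.40 × 230 / 0.83 = 1219 mg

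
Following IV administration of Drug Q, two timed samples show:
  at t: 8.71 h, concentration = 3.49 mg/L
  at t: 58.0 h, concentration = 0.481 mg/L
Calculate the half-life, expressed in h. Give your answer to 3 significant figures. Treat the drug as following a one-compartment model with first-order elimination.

17.2 h

k = ln(C₁/C₂) / (t₂ − t₁) = ln(3.49/0.481) / (58.0 − 8.71)
  = 1.982 / 49.29 = 0.04021 h⁻¹
t½ = ln2 / k = 0.693147 / 0.04021 = 17.24 h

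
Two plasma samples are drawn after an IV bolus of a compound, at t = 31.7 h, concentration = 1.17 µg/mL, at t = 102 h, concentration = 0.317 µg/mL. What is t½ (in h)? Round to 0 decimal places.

37 h

k = ln(C₁/C₂) / (t₂ − t₁) = ln(1.17/0.317) / (102 − 31.7)
  = 1.306 / 70.30 = 0.01858 h⁻¹
t½ = ln2 / k = 0.693147 / 0.01858 = 37.31 h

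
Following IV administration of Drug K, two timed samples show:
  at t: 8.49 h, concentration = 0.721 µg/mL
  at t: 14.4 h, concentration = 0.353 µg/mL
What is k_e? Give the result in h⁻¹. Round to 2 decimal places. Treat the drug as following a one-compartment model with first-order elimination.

0.12 h⁻¹

k = ln(C₁/C₂) / (t₂ − t₁) = ln(0.721/0.353) / (14.4 − 8.49)
  = 0.7142 / 5.910 = 0.1208 h⁻¹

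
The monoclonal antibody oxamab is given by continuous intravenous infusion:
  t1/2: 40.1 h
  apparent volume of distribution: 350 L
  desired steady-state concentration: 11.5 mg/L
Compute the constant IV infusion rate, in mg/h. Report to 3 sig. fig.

69.6 mg/h

k = ln2 / t½ = 0.693147 / 40.1 = 0.01729 h⁻¹
CL = k × Vd = 0.01729 × 350 = 6.052 L/h
At steady state, infusion rate R₀ = Css × CL = 11.5 × 6.052 = 69.60 mg/h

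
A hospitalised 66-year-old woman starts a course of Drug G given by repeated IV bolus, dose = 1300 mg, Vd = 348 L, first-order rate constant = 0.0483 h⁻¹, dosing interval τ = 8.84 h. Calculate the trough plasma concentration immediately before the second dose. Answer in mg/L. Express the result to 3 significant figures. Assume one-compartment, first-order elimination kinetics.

C₀ per dose = Dose / Vd = 1300 / 348 = 3.736 mg/L
Fraction remaining after one interval: r = e^(−kτ) = e^(−0.04830 × 8.84) = 0.6525
Before dose 2, 1 dose has been given (aged 1τ).
C_trough = C₀ × r = 3.736 × 0.6525 = 2.438 mg/L

2.44 mg/L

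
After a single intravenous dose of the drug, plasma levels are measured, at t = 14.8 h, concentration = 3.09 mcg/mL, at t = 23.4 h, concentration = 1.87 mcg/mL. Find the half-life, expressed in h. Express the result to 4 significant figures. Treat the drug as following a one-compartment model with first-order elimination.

k = ln(C₁/C₂) / (t₂ − t₁) = ln(3.09/1.87) / (23.4 − 14.8)
  = 0.5022 / 8.600 = 0.05840 h⁻¹
t½ = ln2 / k = 0.693147 / 0.05840 = 11.87 h

11.87 h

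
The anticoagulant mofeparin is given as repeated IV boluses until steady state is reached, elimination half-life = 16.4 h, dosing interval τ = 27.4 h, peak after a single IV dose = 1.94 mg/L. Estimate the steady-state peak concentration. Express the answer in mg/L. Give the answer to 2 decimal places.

2.83 mg/L

k = ln2 / t½ = 0.693147 / 16.4 = 0.04227 h⁻¹
e^(−kτ) = e^(−0.04227 × 27.4) = 0.3141
Accumulation ratio R = 1 / (1 − e^(−kτ)) = 1 / (1 − 0.3141) = 1.458
Steady-state peak = C₀ × R = 1.94 × 1.458 = 2.829 mg/L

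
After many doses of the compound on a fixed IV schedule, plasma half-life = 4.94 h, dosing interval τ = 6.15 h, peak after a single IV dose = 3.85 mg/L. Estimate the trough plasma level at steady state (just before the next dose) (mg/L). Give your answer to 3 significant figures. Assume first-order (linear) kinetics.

k = ln2 / t½ = 0.693147 / 4.94 = 0.1403 h⁻¹
e^(−kτ) = e^(−0.1403 × 6.15) = 0.4220
Accumulation ratio R = 1 / (1 − e^(−kτ)) = 1 / (1 − 0.4220) = 1.730
Steady-state trough = C₀ × R × e^(−kτ) = 3.85 × 1.730 × 0.4220 = 2.811 mg/L

2.81 mg/L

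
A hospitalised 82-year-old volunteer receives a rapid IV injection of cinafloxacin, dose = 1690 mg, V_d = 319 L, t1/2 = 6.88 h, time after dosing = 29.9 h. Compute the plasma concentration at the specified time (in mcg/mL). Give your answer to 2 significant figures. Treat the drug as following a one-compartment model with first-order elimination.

C₀ = Dose / Vd = 1690 / 319 = 5.298 mg/L
k = ln2 / t½ = 0.693147 / 6.88 = 0.1007 h⁻¹
C = C₀ · e^(−k·t) = 5.298 × e^(−0.1007 × 29.9)
  = 5.298 × 0.04925 = 0.2609 mg/L
(0.2609 mg/L = 0.2609 mcg/mL)

0.26 mcg/mL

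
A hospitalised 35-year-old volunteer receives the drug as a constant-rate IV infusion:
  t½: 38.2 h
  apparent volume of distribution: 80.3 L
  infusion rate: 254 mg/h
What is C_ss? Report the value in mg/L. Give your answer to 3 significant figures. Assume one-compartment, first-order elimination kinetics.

174 mg/L

k = ln2 / t½ = 0.693147 / 38.2 = 0.01815 h⁻¹
CL = k × Vd = 0.01815 × 80.3 = 1.457 L/h
At steady state Css = R₀ / CL = 254 / 1.457 = 174.3 mg/L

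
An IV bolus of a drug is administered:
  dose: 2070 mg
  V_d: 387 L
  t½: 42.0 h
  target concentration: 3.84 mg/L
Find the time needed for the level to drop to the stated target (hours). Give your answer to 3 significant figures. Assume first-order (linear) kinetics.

C₀ = Dose / Vd = 2070 / 387 = 5.349 mg/L
k = ln2 / t½ = 0.693147 / 42.0 = 0.01650 h⁻¹
t = ln(C₀ / C) / k = ln(5.349 / 3.84) / 0.01650
  = ln(1.393) / 0.01650 = 0.3315 / 0.01650 = 20.09 h

20.1 h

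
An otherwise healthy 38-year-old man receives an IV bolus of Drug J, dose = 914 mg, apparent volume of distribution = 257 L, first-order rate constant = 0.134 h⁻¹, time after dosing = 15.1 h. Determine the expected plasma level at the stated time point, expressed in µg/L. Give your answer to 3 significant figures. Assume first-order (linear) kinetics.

C₀ = Dose / Vd = 914.0 / 257 = 3.556 mg/L
C = C₀ · e^(−k·t) = 3.556 × e^(−0.1340 × 15.1)
  = 3.556 × 0.1322 = 0.4701 mg/L
Convert: 0.4701 mg/L × 1000 = 470.1 µg/L

470 µg/L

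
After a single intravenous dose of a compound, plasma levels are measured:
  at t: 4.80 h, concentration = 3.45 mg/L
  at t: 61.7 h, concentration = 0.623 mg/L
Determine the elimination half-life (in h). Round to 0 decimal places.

23 h

k = ln(C₁/C₂) / (t₂ − t₁) = ln(3.45/0.623) / (61.7 − 4.80)
  = 1.712 / 56.90 = 0.03009 h⁻¹
t½ = ln2 / k = 0.693147 / 0.03009 = 23.04 h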